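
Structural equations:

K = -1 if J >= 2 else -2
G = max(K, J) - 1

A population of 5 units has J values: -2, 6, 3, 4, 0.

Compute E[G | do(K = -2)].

1.2

Under do(K=-2), K's equation is replaced by K=-2 for every unit. Per-unit G: -3, 5, 2, 3, -1. Mean = 1.2.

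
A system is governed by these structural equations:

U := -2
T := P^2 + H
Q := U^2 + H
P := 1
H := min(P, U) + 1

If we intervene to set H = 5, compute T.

6

do(H=5) replaces the equation H := min(P, U) + 1 with the constant H = 5.
T = P^2 + H  [with P=1, H=5]  = 6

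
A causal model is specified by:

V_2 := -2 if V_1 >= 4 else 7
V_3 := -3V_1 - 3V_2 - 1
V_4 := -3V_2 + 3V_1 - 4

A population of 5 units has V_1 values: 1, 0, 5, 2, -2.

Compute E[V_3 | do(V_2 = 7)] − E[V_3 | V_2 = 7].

-2.85

The intervention sets V_2=7 in all 5 units regardless of V_1. Recomputing V_3 per unit gives -25, -22, -37, -28, -16; average -25.6.
Conditioning on V_2=7 selects the 4 unit(s) with V_1 ∈ {1, 0, 2, -2}. Their V_3 values: -25, -22, -28, -16. Mean = -22.75.
Difference = -25.6 − (-22.75) = -2.85.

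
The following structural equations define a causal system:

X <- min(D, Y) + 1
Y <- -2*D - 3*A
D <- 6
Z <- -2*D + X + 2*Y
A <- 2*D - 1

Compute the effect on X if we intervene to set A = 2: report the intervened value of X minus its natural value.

Under do(A=2), the mechanism A <- 2*D - 1 is discarded; A is fixed at 2.
Y = -2*D - 3*A  [with D=6, A=2]  = -18
X = min(D, Y) + 1  [with D=6, Y=-18]  = -17
Without intervention: A = 2*D - 1  [with D=6]  = 11; Y = -2*D - 3*A  [with D=6, A=11]  = -45; X = min(D, Y) + 1  [with D=6, Y=-45]  = -44.
Change = -17 − (-44) = 27.

27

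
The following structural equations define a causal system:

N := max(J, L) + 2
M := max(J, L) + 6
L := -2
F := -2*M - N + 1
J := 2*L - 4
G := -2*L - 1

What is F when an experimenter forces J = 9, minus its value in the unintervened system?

Under do(J=9), the mechanism J := 2*L - 4 is discarded; J is fixed at 9.
M = max(J, L) + 6  [with J=9, L=-2]  = 15
N = max(J, L) + 2  [with J=9, L=-2]  = 11
F = -2*M - N + 1  [with M=15, N=11]  = -40
Without intervention: J = 2*L - 4  [with L=-2]  = -8; M = max(J, L) + 6  [with J=-8, L=-2]  = 4; N = max(J, L) + 2  [with J=-8, L=-2]  = 0; F = -2*M - N + 1  [with M=4, N=0]  = -7.
Change = -40 − (-7) = -33.

-33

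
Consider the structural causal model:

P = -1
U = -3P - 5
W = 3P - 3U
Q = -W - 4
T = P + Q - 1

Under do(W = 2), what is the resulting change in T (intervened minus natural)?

do(W=2) replaces the equation W = 3P - 3U with the constant W = 2.
Q = -W - 4  [with W=2]  = -6
T = P + Q - 1  [with P=-1, Q=-6]  = -8
Without intervention: U = -3P - 5  [with P=-1]  = -2; W = 3P - 3U  [with P=-1, U=-2]  = 3; Q = -W - 4  [with W=3]  = -7; T = P + Q - 1  [with P=-1, Q=-7]  = -9.
Change = -8 − (-9) = 1.

1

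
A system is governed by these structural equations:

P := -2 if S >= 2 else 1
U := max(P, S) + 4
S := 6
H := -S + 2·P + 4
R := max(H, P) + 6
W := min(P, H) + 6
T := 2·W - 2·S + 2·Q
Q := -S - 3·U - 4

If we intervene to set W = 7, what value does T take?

-78

Intervening sets W = 7 and removes its equation (W := min(P, H) + 6).
P = -2 if S >= 2 else 1  [with S=6]  = -2
U = max(P, S) + 4  [with P=-2, S=6]  = 10
Q = -S - 3·U - 4  [with S=6, U=10]  = -40
T = 2·W - 2·S + 2·Q  [with W=7, S=6, Q=-40]  = -78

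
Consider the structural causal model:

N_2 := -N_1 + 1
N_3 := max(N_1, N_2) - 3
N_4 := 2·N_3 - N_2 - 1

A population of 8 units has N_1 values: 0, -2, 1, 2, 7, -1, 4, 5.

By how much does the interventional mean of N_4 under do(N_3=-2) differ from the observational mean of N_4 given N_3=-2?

1.5

Every unit gets N_3=-2 under the intervention. N_4 values become -6, -8, -5, -4, 1, -7, -2, -1; E[N_4|do(N_3=-2)] = -4.
E[N_4|N_3=-2] averages over only the 2 units with N_3=-2 (N_1 = 0, 1): N_4 = -6, -5, mean -5.5.
Difference = -4 − (-5.5) = 1.5.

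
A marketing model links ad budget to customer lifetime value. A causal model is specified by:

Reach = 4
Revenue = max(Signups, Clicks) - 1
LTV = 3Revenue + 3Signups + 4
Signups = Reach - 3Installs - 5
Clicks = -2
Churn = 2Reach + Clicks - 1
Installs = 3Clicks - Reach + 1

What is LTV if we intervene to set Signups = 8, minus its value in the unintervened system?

-108

The intervention breaks the incoming arrows to Signups: Signups = Reach - 3Installs - 5 no longer applies, and Signups = 8.
Revenue = max(Signups, Clicks) - 1  [with Signups=8, Clicks=-2]  = 7
LTV = 3Revenue + 3Signups + 4  [with Revenue=7, Signups=8]  = 49
Without intervention: Installs = 3Clicks - Reach + 1  [with Clicks=-2, Reach=4]  = -9; Signups = Reach - 3Installs - 5  [with Reach=4, Installs=-9]  = 26; Revenue = max(Signups, Clicks) - 1  [with Signups=26, Clicks=-2]  = 25; LTV = 3Revenue + 3Signups + 4  [with Revenue=25, Signups=26]  = 157.
Change = 49 − 157 = -108.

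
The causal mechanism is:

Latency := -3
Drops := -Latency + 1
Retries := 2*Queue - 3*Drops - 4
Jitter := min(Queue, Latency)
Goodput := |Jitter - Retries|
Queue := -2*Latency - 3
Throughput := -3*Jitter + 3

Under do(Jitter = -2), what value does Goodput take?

Under do(Jitter=-2), the mechanism Jitter := min(Queue, Latency) is discarded; Jitter is fixed at -2.
Queue = -2*Latency - 3  [with Latency=-3]  = 3
Drops = -Latency + 1  [with Latency=-3]  = 4
Retries = 2*Queue - 3*Drops - 4  [with Queue=3, Drops=4]  = -10
Goodput = |Jitter - Retries|  [with Jitter=-2, Retries=-10]  = 8

8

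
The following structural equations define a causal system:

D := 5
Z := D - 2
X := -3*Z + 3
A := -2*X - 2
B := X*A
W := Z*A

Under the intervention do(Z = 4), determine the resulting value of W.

Under do(Z=4), the mechanism Z := D - 2 is discarded; Z is fixed at 4.
X = -3*Z + 3  [with Z=4]  = -9
A = -2*X - 2  [with X=-9]  = 16
W = Z*A  [with Z=4, A=16]  = 64

64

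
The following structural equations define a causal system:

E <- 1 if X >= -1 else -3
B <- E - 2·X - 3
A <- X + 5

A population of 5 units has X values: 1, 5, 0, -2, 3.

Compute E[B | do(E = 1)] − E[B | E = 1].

Every unit gets E=1 under the intervention. B values become -4, -12, -2, 2, -8; E[B|do(E=1)] = -4.8.
Observing E=1 restricts to units where E's equation naturally yields 1: X ∈ {1, 5, 0, 3}. In that subpopulation B = -4, -12, -2, -8, mean -6.5.
Difference = -4.8 − (-6.5) = 1.7.

1.7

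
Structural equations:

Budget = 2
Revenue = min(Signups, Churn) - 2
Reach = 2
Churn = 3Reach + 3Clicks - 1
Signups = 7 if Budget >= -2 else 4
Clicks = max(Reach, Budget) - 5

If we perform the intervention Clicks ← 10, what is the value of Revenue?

The intervention breaks the incoming arrows to Clicks: Clicks = max(Reach, Budget) - 5 no longer applies, and Clicks = 10.
Signups = 7 if Budget >= -2 else 4  [with Budget=2]  = 7
Churn = 3Reach + 3Clicks - 1  [with Reach=2, Clicks=10]  = 35
Revenue = min(Signups, Churn) - 2  [with Signups=7, Churn=35]  = 5

5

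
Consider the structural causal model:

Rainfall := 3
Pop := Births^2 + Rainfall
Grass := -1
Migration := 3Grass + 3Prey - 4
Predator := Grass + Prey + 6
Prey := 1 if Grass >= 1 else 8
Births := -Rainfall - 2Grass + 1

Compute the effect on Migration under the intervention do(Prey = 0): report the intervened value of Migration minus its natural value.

The intervention breaks the incoming arrows to Prey: Prey := 1 if Grass >= 1 else 8 no longer applies, and Prey = 0.
Migration = 3Grass + 3Prey - 4  [with Grass=-1, Prey=0]  = -7
Without intervention: Prey = 1 if Grass >= 1 else 8  [with Grass=-1]  = 8; Migration = 3Grass + 3Prey - 4  [with Grass=-1, Prey=8]  = 17.
Change = -7 − 17 = -24.

-24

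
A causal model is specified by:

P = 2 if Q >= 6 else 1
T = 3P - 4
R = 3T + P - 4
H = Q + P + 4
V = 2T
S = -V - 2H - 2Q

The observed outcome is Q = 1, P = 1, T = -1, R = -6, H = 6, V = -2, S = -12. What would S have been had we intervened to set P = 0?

-4

Under do(P=0), the mechanism P = 2 if Q >= 6 else 1 is discarded; P is fixed at 0.
T = 3P - 4  [with P=0]  = -4
H = Q + P + 4  [with Q=1, P=0]  = 5
V = 2T  [with T=-4]  = -8
S = -V - 2H - 2Q  [with V=-8, H=5, Q=1]  = -4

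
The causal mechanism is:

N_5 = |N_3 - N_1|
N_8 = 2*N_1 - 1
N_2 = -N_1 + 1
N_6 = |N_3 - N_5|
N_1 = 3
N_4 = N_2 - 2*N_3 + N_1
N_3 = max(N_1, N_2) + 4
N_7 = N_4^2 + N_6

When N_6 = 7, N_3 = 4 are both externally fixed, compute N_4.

-7

Under do(N_6 = 7, N_3 = 4), each intervened variable's structural equation is replaced by its fixed value.
N_2 = -N_1 + 1  [with N_1=3]  = -2
N_4 = N_2 - 2*N_3 + N_1  [with N_2=-2, N_3=4, N_1=3]  = -7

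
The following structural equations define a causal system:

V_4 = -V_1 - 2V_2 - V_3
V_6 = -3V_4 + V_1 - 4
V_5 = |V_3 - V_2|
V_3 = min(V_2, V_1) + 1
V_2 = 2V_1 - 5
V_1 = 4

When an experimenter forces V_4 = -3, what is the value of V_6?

9

Under do(V_4=-3), the mechanism V_4 = -V_1 - 2V_2 - V_3 is discarded; V_4 is fixed at -3.
V_6 = -3V_4 + V_1 - 4  [with V_4=-3, V_1=4]  = 9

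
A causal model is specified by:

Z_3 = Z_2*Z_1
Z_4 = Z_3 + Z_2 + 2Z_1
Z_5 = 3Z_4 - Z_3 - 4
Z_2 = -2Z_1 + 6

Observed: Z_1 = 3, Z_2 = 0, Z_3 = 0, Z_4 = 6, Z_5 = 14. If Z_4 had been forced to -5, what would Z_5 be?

Intervening sets Z_4 = -5 and removes its equation (Z_4 = Z_3 + Z_2 + 2Z_1).
Z_2 = -2Z_1 + 6  [with Z_1=3]  = 0
Z_3 = Z_2*Z_1  [with Z_2=0, Z_1=3]  = 0
Z_5 = 3Z_4 - Z_3 - 4  [with Z_4=-5, Z_3=0]  = -19

-19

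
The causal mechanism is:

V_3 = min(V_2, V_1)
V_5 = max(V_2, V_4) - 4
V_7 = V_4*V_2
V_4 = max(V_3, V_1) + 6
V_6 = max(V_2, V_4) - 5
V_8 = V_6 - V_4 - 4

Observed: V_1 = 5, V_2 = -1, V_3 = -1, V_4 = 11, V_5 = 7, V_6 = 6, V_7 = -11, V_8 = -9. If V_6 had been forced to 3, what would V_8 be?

Intervening sets V_6 = 3 and removes its equation (V_6 = max(V_2, V_4) - 5).
V_3 = min(V_2, V_1)  [with V_2=-1, V_1=5]  = -1
V_4 = max(V_3, V_1) + 6  [with V_3=-1, V_1=5]  = 11
V_8 = V_6 - V_4 - 4  [with V_6=3, V_4=11]  = -12

-12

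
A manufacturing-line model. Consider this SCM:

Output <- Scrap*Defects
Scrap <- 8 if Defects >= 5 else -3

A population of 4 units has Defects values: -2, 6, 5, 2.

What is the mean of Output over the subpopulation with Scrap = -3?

0

E[Output|Scrap=-3] averages over only the 2 units with Scrap=-3 (Defects = -2, 2): Output = 6, -6, mean 0.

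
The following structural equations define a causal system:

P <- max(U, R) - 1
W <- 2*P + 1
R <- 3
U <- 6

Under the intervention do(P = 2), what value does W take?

The intervention breaks the incoming arrows to P: P <- max(U, R) - 1 no longer applies, and P = 2.
W = 2*P + 1  [with P=2]  = 5

5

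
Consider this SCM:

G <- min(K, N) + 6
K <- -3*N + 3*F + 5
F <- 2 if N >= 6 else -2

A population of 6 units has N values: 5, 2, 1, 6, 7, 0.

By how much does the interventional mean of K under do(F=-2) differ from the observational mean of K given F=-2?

-4.5

Under do(F=-2), F's equation is replaced by F=-2 for every unit. Per-unit K: -16, -7, -4, -19, -22, -1. Mean = -11.5.
E[K|F=-2] averages over only the 4 units with F=-2 (N = 5, 2, 1, 0): K = -16, -7, -4, -1, mean -7.
Difference = -11.5 − (-7) = -4.5.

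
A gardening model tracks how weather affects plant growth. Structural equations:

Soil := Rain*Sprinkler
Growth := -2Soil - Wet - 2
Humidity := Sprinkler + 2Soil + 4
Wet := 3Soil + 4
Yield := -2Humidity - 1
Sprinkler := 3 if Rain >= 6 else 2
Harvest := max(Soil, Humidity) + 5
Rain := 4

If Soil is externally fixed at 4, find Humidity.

The intervention breaks the incoming arrows to Soil: Soil := Rain*Sprinkler no longer applies, and Soil = 4.
Sprinkler = 3 if Rain >= 6 else 2  [with Rain=4]  = 2
Humidity = Sprinkler + 2Soil + 4  [with Sprinkler=2, Soil=4]  = 14

14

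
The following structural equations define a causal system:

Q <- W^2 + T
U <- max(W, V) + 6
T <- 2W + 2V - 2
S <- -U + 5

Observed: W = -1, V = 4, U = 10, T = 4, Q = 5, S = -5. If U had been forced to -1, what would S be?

6

The intervention breaks the incoming arrows to U: U <- max(W, V) + 6 no longer applies, and U = -1.
S = -U + 5  [with U=-1]  = 6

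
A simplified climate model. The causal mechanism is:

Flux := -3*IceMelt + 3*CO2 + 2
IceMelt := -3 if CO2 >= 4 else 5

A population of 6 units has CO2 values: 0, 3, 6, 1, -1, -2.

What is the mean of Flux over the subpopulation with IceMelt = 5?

Observing IceMelt=5 restricts to units where IceMelt's equation naturally yields 5: CO2 ∈ {0, 3, 1, -1, -2}. In that subpopulation Flux = -13, -4, -10, -16, -19, mean -12.4.

-12.4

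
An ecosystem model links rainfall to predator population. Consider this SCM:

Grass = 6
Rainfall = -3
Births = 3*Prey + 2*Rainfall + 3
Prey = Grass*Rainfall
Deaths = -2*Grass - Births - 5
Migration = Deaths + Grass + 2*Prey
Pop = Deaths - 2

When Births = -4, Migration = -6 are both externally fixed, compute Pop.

Setting Births = -4, Migration = -6 by intervention discards those variables' equations.
Deaths = -2*Grass - Births - 5  [with Grass=6, Births=-4]  = -13
Pop = Deaths - 2  [with Deaths=-13]  = -15

-15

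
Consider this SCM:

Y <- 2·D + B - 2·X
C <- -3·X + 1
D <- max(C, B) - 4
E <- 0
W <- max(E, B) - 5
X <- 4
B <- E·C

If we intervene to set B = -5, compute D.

Under do(B=-5), the mechanism B <- E·C is discarded; B is fixed at -5.
C = -3·X + 1  [with X=4]  = -11
D = max(C, B) - 4  [with C=-11, B=-5]  = -9

-9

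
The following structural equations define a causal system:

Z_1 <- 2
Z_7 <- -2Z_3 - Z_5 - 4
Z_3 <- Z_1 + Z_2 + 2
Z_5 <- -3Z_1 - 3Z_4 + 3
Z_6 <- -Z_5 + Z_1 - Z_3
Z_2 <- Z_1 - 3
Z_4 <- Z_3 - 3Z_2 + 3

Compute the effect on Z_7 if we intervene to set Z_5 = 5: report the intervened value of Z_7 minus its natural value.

-35

Under do(Z_5=5), the mechanism Z_5 <- -3Z_1 - 3Z_4 + 3 is discarded; Z_5 is fixed at 5.
Z_2 = Z_1 - 3  [with Z_1=2]  = -1
Z_3 = Z_1 + Z_2 + 2  [with Z_1=2, Z_2=-1]  = 3
Z_7 = -2Z_3 - Z_5 - 4  [with Z_3=3, Z_5=5]  = -15
Without intervention: Z_2 = Z_1 - 3  [with Z_1=2]  = -1; Z_3 = Z_1 + Z_2 + 2  [with Z_1=2, Z_2=-1]  = 3; Z_4 = Z_3 - 3Z_2 + 3  [with Z_3=3, Z_2=-1]  = 9; Z_5 = -3Z_1 - 3Z_4 + 3  [with Z_1=2, Z_4=9]  = -30; Z_7 = -2Z_3 - Z_5 - 4  [with Z_3=3, Z_5=-30]  = 20.
Change = -15 − 20 = -35.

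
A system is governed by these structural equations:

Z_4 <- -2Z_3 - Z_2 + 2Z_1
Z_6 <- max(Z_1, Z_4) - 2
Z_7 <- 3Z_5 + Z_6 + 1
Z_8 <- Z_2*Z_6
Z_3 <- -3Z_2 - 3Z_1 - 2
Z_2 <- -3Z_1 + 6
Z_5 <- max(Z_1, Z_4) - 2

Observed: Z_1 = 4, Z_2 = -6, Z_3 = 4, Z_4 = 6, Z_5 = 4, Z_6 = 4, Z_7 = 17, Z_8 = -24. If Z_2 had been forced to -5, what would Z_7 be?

Under do(Z_2=-5), the mechanism Z_2 <- -3Z_1 + 6 is discarded; Z_2 is fixed at -5.
Z_3 = -3Z_2 - 3Z_1 - 2  [with Z_2=-5, Z_1=4]  = 1
Z_4 = -2Z_3 - Z_2 + 2Z_1  [with Z_3=1, Z_2=-5, Z_1=4]  = 11
Z_5 = max(Z_1, Z_4) - 2  [with Z_1=4, Z_4=11]  = 9
Z_6 = max(Z_1, Z_4) - 2  [with Z_1=4, Z_4=11]  = 9
Z_7 = 3Z_5 + Z_6 + 1  [with Z_5=9, Z_6=9]  = 37

37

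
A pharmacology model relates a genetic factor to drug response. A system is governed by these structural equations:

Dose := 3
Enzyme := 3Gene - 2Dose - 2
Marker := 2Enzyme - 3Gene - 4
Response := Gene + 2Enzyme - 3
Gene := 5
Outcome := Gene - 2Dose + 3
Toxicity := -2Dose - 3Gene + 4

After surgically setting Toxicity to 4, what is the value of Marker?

-5

do(Toxicity=4) replaces the equation Toxicity := -2Dose - 3Gene + 4 with the constant Toxicity = 4.
No directed path runs from Toxicity to Marker, so Marker keeps its natural value.
Enzyme = 3Gene - 2Dose - 2  [with Gene=5, Dose=3]  = 7
Marker = 2Enzyme - 3Gene - 4  [with Enzyme=7, Gene=5]  = -5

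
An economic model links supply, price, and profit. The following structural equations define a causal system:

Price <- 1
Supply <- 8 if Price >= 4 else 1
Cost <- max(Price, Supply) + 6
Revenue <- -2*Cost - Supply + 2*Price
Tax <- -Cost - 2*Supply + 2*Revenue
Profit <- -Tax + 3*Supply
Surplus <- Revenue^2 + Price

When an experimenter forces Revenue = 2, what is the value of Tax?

Intervening sets Revenue = 2 and removes its equation (Revenue <- -2*Cost - Supply + 2*Price).
Supply = 8 if Price >= 4 else 1  [with Price=1]  = 1
Cost = max(Price, Supply) + 6  [with Price=1, Supply=1]  = 7
Tax = -Cost - 2*Supply + 2*Revenue  [with Cost=7, Supply=1, Revenue=2]  = -5

-5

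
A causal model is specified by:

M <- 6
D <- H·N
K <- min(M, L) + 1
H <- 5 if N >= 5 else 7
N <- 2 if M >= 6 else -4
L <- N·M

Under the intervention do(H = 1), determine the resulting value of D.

The intervention breaks the incoming arrows to H: H <- 5 if N >= 5 else 7 no longer applies, and H = 1.
N = 2 if M >= 6 else -4  [with M=6]  = 2
D = H·N  [with H=1, N=2]  = 2

2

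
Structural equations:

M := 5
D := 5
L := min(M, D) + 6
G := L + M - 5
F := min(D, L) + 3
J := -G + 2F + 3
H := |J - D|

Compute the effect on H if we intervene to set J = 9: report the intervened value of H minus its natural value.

1

Intervening sets J = 9 and removes its equation (J := -G + 2F + 3).
H = |J - D|  [with J=9, D=5]  = 4
Without intervention: L = min(M, D) + 6  [with M=5, D=5]  = 11; G = L + M - 5  [with L=11, M=5]  = 11; F = min(D, L) + 3  [with D=5, L=11]  = 8; J = -G + 2F + 3  [with G=11, F=8]  = 8; H = |J - D|  [with J=8, D=5]  = 3.
Change = 4 − 3 = 1.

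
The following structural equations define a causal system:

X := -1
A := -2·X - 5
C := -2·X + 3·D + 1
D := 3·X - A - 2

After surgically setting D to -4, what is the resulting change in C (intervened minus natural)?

The intervention breaks the incoming arrows to D: D := 3·X - A - 2 no longer applies, and D = -4.
C = -2·X + 3·D + 1  [with X=-1, D=-4]  = -9
Without intervention: A = -2·X - 5  [with X=-1]  = -3; D = 3·X - A - 2  [with X=-1, A=-3]  = -2; C = -2·X + 3·D + 1  [with X=-1, D=-2]  = -3.
Change = -9 − (-3) = -6.

-6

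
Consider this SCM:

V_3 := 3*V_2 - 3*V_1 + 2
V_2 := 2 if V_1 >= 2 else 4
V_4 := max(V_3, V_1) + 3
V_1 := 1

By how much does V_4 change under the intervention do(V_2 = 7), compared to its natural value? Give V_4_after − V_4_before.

9

Under do(V_2=7), the mechanism V_2 := 2 if V_1 >= 2 else 4 is discarded; V_2 is fixed at 7.
V_3 = 3*V_2 - 3*V_1 + 2  [with V_2=7, V_1=1]  = 20
V_4 = max(V_3, V_1) + 3  [with V_3=20, V_1=1]  = 23
Without intervention: V_2 = 2 if V_1 >= 2 else 4  [with V_1=1]  = 4; V_3 = 3*V_2 - 3*V_1 + 2  [with V_2=4, V_1=1]  = 11; V_4 = max(V_3, V_1) + 3  [with V_3=11, V_1=1]  = 14.
Change = 23 − 14 = 9.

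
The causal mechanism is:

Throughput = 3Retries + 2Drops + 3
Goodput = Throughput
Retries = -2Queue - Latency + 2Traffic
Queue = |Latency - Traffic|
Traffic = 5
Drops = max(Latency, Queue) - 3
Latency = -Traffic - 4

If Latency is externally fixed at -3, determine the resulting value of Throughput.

Under do(Latency=-3), the mechanism Latency = -Traffic - 4 is discarded; Latency is fixed at -3.
Queue = |Latency - Traffic|  [with Latency=-3, Traffic=5]  = 8
Drops = max(Latency, Queue) - 3  [with Latency=-3, Queue=8]  = 5
Retries = -2Queue - Latency + 2Traffic  [with Queue=8, Latency=-3, Traffic=5]  = -3
Throughput = 3Retries + 2Drops + 3  [with Retries=-3, Drops=5]  = 4

4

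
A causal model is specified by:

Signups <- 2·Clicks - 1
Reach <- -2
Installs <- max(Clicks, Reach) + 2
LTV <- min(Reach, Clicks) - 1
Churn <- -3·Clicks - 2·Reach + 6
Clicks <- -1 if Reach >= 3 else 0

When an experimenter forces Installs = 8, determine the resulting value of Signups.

The intervention breaks the incoming arrows to Installs: Installs <- max(Clicks, Reach) + 2 no longer applies, and Installs = 8.
Signups is not downstream of the intervention, so its value is determined by the original equations.
Clicks = -1 if Reach >= 3 else 0  [with Reach=-2]  = 0
Signups = 2·Clicks - 1  [with Clicks=0]  = -1

-1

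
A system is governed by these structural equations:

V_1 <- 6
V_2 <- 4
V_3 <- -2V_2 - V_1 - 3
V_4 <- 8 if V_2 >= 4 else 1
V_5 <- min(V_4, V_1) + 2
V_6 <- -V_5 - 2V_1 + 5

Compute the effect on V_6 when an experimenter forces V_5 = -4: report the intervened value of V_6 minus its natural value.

The intervention breaks the incoming arrows to V_5: V_5 <- min(V_4, V_1) + 2 no longer applies, and V_5 = -4.
V_6 = -V_5 - 2V_1 + 5  [with V_5=-4, V_1=6]  = -3
Without intervention: V_4 = 8 if V_2 >= 4 else 1  [with V_2=4]  = 8; V_5 = min(V_4, V_1) + 2  [with V_4=8, V_1=6]  = 8; V_6 = -V_5 - 2V_1 + 5  [with V_5=8, V_1=6]  = -15.
Change = -3 − (-15) = 12.

12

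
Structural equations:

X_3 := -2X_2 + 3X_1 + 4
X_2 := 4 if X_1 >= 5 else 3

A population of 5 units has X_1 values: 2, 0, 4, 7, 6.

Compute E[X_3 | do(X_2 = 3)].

9.4

do(X_2=3) breaks X_2's dependence on X_1. With X_2=3 fixed, X_3 across the units is 4, -2, 10, 19, 16, mean 9.4.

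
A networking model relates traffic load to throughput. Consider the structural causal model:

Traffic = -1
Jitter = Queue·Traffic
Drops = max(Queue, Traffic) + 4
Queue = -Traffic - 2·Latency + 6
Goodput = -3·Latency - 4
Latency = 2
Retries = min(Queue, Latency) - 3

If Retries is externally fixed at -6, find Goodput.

Under do(Retries=-6), the mechanism Retries = min(Queue, Latency) - 3 is discarded; Retries is fixed at -6.
Since Goodput is not a descendant of the intervened variable, it is unaffected.
Goodput = -3·Latency - 4  [with Latency=2]  = -10

-10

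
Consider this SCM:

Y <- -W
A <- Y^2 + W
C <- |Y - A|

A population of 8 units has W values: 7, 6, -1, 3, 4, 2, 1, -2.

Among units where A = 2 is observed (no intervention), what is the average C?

1.5

Conditioning on A=2 selects the 2 unit(s) with W ∈ {1, -2}. Their C values: 3, 0. Mean = 1.5.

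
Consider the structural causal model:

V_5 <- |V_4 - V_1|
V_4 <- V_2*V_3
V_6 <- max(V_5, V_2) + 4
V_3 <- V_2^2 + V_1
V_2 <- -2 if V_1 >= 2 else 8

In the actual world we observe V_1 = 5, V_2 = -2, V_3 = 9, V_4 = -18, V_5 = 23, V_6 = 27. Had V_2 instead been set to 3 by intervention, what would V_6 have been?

Under do(V_2=3), the mechanism V_2 <- -2 if V_1 >= 2 else 8 is discarded; V_2 is fixed at 3.
V_3 = V_2^2 + V_1  [with V_2=3, V_1=5]  = 14
V_4 = V_2*V_3  [with V_2=3, V_3=14]  = 42
V_5 = |V_4 - V_1|  [with V_4=42, V_1=5]  = 37
V_6 = max(V_5, V_2) + 4  [with V_5=37, V_2=3]  = 41

41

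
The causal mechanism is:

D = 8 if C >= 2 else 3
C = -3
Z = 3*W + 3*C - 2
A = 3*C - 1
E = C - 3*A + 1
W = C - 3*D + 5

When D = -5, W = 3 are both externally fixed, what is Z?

Setting D = -5, W = 3 by intervention discards those variables' equations.
Z = 3*W + 3*C - 2  [with W=3, C=-3]  = -2

-2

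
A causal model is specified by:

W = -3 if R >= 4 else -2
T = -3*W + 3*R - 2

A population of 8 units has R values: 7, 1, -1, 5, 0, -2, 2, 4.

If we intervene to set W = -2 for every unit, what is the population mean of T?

10

Every unit gets W=-2 under the intervention. T values become 25, 7, 1, 19, 4, -2, 10, 16; E[T|do(W=-2)] = 10.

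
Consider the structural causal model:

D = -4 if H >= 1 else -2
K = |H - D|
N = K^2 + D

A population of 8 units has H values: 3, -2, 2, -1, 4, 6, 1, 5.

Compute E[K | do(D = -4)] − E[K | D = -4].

-1.25

Under do(D=-4), D's equation is replaced by D=-4 for every unit. Per-unit K: 7, 2, 6, 3, 8, 10, 5, 9. Mean = 6.25.
E[K|D=-4] averages over only the 6 units with D=-4 (H = 3, 2, 4, 6, 1, 5): K = 7, 6, 8, 10, 5, 9, mean 7.5.
Difference = 6.25 − 7.5 = -1.25.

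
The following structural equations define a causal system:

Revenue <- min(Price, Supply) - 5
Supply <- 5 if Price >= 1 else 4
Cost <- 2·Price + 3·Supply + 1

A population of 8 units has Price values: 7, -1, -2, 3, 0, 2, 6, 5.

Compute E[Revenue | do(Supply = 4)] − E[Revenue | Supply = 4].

2.75

The intervention sets Supply=4 in all 8 units regardless of Price. Recomputing Revenue per unit gives -1, -6, -7, -2, -5, -3, -1, -1; average -3.25.
Conditioning on Supply=4 selects the 3 unit(s) with Price ∈ {-1, -2, 0}. Their Revenue values: -6, -7, -5. Mean = -6.
Difference = -3.25 − (-6) = 2.75.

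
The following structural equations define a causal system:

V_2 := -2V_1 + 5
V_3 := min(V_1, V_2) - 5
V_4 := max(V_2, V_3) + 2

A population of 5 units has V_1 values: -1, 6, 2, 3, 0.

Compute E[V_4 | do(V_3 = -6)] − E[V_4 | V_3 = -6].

do(V_3=-6) breaks V_3's dependence on V_1. With V_3=-6 fixed, V_4 across the units is 9, -4, 3, 1, 7, mean 3.2.
E[V_4|V_3=-6] averages over only the 2 units with V_3=-6 (V_1 = -1, 3): V_4 = 9, 1, mean 5.
Difference = 3.2 − 5 = -1.8.

-1.8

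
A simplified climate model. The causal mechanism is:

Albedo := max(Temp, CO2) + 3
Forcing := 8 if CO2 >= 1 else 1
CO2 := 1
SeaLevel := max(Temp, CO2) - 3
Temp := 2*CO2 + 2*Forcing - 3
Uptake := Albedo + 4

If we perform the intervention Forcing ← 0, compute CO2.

Under do(Forcing=0), the mechanism Forcing := 8 if CO2 >= 1 else 1 is discarded; Forcing is fixed at 0.
CO2 is not downstream of the intervention, so its value is determined by the original equations.

1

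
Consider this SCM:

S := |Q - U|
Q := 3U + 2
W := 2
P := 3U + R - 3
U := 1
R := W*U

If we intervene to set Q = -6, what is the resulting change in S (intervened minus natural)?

3

The intervention breaks the incoming arrows to Q: Q := 3U + 2 no longer applies, and Q = -6.
S = |Q - U|  [with Q=-6, U=1]  = 7
Without intervention: Q = 3U + 2  [with U=1]  = 5; S = |Q - U|  [with Q=5, U=1]  = 4.
Change = 7 − 4 = 3.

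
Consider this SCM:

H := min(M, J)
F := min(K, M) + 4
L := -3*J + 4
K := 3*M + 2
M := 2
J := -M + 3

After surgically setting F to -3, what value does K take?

Under do(F=-3), the mechanism F := min(K, M) + 4 is discarded; F is fixed at -3.
Since K is not a descendant of the intervened variable, it is unaffected.
K = 3*M + 2  [with M=2]  = 8

8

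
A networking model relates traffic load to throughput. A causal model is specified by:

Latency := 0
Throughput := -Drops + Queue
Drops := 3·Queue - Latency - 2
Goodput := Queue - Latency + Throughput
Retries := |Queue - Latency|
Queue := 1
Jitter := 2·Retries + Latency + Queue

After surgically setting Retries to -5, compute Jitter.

Intervening sets Retries = -5 and removes its equation (Retries := |Queue - Latency|).
Jitter = 2·Retries + Latency + Queue  [with Retries=-5, Latency=0, Queue=1]  = -9

-9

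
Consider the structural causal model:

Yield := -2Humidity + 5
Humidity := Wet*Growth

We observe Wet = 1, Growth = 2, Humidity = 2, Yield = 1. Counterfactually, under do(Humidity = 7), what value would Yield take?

The intervention breaks the incoming arrows to Humidity: Humidity := Wet*Growth no longer applies, and Humidity = 7.
Yield = -2Humidity + 5  [with Humidity=7]  = -9

-9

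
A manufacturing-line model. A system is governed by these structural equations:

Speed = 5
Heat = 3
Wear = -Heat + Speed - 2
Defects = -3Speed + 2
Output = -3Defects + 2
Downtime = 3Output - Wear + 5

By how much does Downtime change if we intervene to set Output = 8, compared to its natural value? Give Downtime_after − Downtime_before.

The intervention breaks the incoming arrows to Output: Output = -3Defects + 2 no longer applies, and Output = 8.
Wear = -Heat + Speed - 2  [with Heat=3, Speed=5]  = 0
Downtime = 3Output - Wear + 5  [with Output=8, Wear=0]  = 29
Without intervention: Wear = -Heat + Speed - 2  [with Heat=3, Speed=5]  = 0; Defects = -3Speed + 2  [with Speed=5]  = -13; Output = -3Defects + 2  [with Defects=-13]  = 41; Downtime = 3Output - Wear + 5  [with Output=41, Wear=0]  = 128.
Change = 29 − 128 = -99.

-99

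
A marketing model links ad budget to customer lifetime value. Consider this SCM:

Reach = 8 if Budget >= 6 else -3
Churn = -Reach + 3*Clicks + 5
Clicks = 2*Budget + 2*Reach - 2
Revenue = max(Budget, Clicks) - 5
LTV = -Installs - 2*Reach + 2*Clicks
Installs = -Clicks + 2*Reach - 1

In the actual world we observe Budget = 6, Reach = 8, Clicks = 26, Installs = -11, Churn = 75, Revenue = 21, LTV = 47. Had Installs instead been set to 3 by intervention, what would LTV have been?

The intervention breaks the incoming arrows to Installs: Installs = -Clicks + 2*Reach - 1 no longer applies, and Installs = 3.
Reach = 8 if Budget >= 6 else -3  [with Budget=6]  = 8
Clicks = 2*Budget + 2*Reach - 2  [with Budget=6, Reach=8]  = 26
LTV = -Installs - 2*Reach + 2*Clicks  [with Installs=3, Reach=8, Clicks=26]  = 33

33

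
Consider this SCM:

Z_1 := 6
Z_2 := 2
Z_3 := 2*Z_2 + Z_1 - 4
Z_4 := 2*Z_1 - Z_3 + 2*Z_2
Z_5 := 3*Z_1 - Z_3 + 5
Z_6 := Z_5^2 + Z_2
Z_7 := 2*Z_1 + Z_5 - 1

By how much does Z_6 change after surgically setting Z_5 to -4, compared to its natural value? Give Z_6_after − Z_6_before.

The intervention breaks the incoming arrows to Z_5: Z_5 := 3*Z_1 - Z_3 + 5 no longer applies, and Z_5 = -4.
Z_6 = Z_5^2 + Z_2  [with Z_5=-4, Z_2=2]  = 18
Without intervention: Z_3 = 2*Z_2 + Z_1 - 4  [with Z_2=2, Z_1=6]  = 6; Z_5 = 3*Z_1 - Z_3 + 5  [with Z_1=6, Z_3=6]  = 17; Z_6 = Z_5^2 + Z_2  [with Z_5=17, Z_2=2]  = 291.
Change = 18 − 291 = -273.

-273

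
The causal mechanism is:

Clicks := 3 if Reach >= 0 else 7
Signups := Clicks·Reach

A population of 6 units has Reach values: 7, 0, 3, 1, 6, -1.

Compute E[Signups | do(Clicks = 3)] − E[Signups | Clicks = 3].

Under do(Clicks=3), Clicks's equation is replaced by Clicks=3 for every unit. Per-unit Signups: 21, 0, 9, 3, 18, -3. Mean = 8.
E[Signups|Clicks=3] averages over only the 5 units with Clicks=3 (Reach = 7, 0, 3, 1, 6): Signups = 21, 0, 9, 3, 18, mean 10.2.
Difference = 8 − 10.2 = -2.2.

-2.2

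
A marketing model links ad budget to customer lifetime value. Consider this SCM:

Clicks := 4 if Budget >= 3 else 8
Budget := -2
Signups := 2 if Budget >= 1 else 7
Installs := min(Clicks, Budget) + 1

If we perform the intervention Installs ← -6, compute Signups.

The intervention breaks the incoming arrows to Installs: Installs := min(Clicks, Budget) + 1 no longer applies, and Installs = -6.
Signups is not downstream of the intervention, so its value is determined by the original equations.
Signups = 2 if Budget >= 1 else 7  [with Budget=-2]  = 7

7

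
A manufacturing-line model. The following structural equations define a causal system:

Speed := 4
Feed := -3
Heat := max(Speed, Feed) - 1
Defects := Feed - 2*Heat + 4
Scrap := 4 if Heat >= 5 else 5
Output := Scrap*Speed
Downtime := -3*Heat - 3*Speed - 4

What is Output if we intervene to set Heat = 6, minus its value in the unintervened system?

The intervention breaks the incoming arrows to Heat: Heat := max(Speed, Feed) - 1 no longer applies, and Heat = 6.
Scrap = 4 if Heat >= 5 else 5  [with Heat=6]  = 4
Output = Scrap*Speed  [with Scrap=4, Speed=4]  = 16
Without intervention: Heat = max(Speed, Feed) - 1  [with Speed=4, Feed=-3]  = 3; Scrap = 4 if Heat >= 5 else 5  [with Heat=3]  = 5; Output = Scrap*Speed  [with Scrap=5, Speed=4]  = 20.
Change = 16 − 20 = -4.

-4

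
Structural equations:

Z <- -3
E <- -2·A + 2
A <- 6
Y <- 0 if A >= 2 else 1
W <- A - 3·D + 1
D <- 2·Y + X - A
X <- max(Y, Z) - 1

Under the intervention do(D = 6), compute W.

-11

The intervention breaks the incoming arrows to D: D <- 2·Y + X - A no longer applies, and D = 6.
W = A - 3·D + 1  [with A=6, D=6]  = -11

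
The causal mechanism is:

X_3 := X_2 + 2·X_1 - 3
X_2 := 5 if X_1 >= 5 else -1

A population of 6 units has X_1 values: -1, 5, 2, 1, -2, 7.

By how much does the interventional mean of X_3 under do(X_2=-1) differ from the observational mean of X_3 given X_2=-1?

Under do(X_2=-1), X_2's equation is replaced by X_2=-1 for every unit. Per-unit X_3: -6, 6, 0, -2, -8, 10. Mean = 0.
Conditioning on X_2=-1 selects the 4 unit(s) with X_1 ∈ {-1, 2, 1, -2}. Their X_3 values: -6, 0, -2, -8. Mean = -4.
Difference = 0 − (-4) = 4.

4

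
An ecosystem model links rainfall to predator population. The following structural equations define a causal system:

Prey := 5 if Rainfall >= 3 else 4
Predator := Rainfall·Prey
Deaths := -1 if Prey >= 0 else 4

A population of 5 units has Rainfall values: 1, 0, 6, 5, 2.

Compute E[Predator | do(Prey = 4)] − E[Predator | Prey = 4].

7.2

Under do(Prey=4), Prey's equation is replaced by Prey=4 for every unit. Per-unit Predator: 4, 0, 24, 20, 8. Mean = 11.2.
Observing Prey=4 restricts to units where Prey's equation naturally yields 4: Rainfall ∈ {1, 0, 2}. In that subpopulation Predator = 4, 0, 8, mean 4.
Difference = 11.2 − 4 = 7.2.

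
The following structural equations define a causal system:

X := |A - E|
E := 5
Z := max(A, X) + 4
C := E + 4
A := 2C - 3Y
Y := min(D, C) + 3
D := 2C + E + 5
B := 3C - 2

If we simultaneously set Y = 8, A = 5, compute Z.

The joint intervention fixes Y = 8, A = 5, removing each variable's own equation.
X = |A - E|  [with A=5, E=5]  = 0
Z = max(A, X) + 4  [with A=5, X=0]  = 9

9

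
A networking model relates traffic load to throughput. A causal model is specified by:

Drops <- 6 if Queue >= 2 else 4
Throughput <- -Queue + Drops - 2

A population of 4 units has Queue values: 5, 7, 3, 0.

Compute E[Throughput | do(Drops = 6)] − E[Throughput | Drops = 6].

Under do(Drops=6), Drops's equation is replaced by Drops=6 for every unit. Per-unit Throughput: -1, -3, 1, 4. Mean = 0.25.
Observing Drops=6 restricts to units where Drops's equation naturally yields 6: Queue ∈ {5, 7, 3}. In that subpopulation Throughput = -1, -3, 1, mean -1.
Difference = 0.25 − (-1) = 1.25.

1.25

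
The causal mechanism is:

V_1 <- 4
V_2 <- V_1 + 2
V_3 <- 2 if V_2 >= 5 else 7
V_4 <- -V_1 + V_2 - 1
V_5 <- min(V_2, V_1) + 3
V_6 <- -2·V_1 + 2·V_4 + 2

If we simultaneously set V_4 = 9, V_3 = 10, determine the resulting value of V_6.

12

The joint intervention fixes V_4 = 9, V_3 = 10, removing each variable's own equation.
V_6 = -2·V_1 + 2·V_4 + 2  [with V_1=4, V_4=9]  = 12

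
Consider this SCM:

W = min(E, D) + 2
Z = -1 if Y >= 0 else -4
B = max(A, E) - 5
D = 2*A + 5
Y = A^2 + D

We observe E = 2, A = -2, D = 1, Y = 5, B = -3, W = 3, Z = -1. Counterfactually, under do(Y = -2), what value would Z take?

-4

The intervention breaks the incoming arrows to Y: Y = A^2 + D no longer applies, and Y = -2.
Z = -1 if Y >= 0 else -4  [with Y=-2]  = -4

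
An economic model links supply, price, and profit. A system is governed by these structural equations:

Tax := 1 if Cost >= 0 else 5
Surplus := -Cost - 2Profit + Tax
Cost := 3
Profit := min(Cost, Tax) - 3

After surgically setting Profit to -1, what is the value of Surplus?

The intervention breaks the incoming arrows to Profit: Profit := min(Cost, Tax) - 3 no longer applies, and Profit = -1.
Tax = 1 if Cost >= 0 else 5  [with Cost=3]  = 1
Surplus = -Cost - 2Profit + Tax  [with Cost=3, Profit=-1, Tax=1]  = 0

0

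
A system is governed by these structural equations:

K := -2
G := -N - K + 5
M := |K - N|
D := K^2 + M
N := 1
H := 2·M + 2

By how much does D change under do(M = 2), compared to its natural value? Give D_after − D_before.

The intervention breaks the incoming arrows to M: M := |K - N| no longer applies, and M = 2.
D = K^2 + M  [with K=-2, M=2]  = 6
Without intervention: M = |K - N|  [with K=-2, N=1]  = 3; D = K^2 + M  [with K=-2, M=3]  = 7.
Change = 6 − 7 = -1.

-1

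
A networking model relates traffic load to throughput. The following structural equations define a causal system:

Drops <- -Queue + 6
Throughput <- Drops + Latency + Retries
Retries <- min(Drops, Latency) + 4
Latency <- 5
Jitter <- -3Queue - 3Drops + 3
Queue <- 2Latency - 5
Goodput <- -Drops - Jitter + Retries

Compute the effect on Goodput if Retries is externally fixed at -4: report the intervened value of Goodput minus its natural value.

The intervention breaks the incoming arrows to Retries: Retries <- min(Drops, Latency) + 4 no longer applies, and Retries = -4.
Queue = 2Latency - 5  [with Latency=5]  = 5
Drops = -Queue + 6  [with Queue=5]  = 1
Jitter = -3Queue - 3Drops + 3  [with Queue=5, Drops=1]  = -15
Goodput = -Drops - Jitter + Retries  [with Drops=1, Jitter=-15, Retries=-4]  = 10
Without intervention: Queue = 2Latency - 5  [with Latency=5]  = 5; Drops = -Queue + 6  [with Queue=5]  = 1; Retries = min(Drops, Latency) + 4  [with Drops=1, Latency=5]  = 5; Jitter = -3Queue - 3Drops + 3  [with Queue=5, Drops=1]  = -15; Goodput = -Drops - Jitter + Retries  [with Drops=1, Jitter=-15, Retries=5]  = 19.
Change = 10 − 19 = -9.

-9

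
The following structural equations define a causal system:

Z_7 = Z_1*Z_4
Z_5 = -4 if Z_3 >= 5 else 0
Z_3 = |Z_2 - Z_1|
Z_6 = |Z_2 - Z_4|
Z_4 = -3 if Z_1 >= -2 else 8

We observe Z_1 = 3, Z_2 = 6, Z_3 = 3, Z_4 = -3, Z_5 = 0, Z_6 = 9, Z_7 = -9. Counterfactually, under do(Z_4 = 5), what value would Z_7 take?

The intervention breaks the incoming arrows to Z_4: Z_4 = -3 if Z_1 >= -2 else 8 no longer applies, and Z_4 = 5.
Z_7 = Z_1*Z_4  [with Z_1=3, Z_4=5]  = 15

15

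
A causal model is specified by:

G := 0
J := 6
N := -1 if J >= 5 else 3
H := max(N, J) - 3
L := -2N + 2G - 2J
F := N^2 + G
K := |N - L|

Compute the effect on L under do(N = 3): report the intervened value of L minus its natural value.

-8

do(N=3) replaces the equation N := -1 if J >= 5 else 3 with the constant N = 3.
L = -2N + 2G - 2J  [with N=3, G=0, J=6]  = -18
Without intervention: N = -1 if J >= 5 else 3  [with J=6]  = -1; L = -2N + 2G - 2J  [with N=-1, G=0, J=6]  = -10.
Change = -18 − (-10) = -8.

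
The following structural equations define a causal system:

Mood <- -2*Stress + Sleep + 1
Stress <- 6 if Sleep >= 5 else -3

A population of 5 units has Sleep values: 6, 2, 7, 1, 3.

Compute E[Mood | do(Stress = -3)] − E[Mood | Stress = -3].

Every unit gets Stress=-3 under the intervention. Mood values become 13, 9, 14, 8, 10; E[Mood|do(Stress=-3)] = 10.8.
Conditioning on Stress=-3 selects the 3 unit(s) with Sleep ∈ {2, 1, 3}. Their Mood values: 9, 8, 10. Mean = 9.
Difference = 10.8 − 9 = 1.8.

1.8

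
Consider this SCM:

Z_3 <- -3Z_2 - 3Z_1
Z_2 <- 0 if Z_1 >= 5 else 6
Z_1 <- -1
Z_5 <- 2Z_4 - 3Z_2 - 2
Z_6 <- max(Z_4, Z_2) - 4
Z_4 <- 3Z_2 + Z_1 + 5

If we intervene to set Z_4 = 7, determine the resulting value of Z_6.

3

Under do(Z_4=7), the mechanism Z_4 <- 3Z_2 + Z_1 + 5 is discarded; Z_4 is fixed at 7.
Z_2 = 0 if Z_1 >= 5 else 6  [with Z_1=-1]  = 6
Z_6 = max(Z_4, Z_2) - 4  [with Z_4=7, Z_2=6]  = 3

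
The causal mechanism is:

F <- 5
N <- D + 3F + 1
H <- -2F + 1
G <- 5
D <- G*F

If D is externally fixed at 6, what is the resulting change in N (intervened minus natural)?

The intervention breaks the incoming arrows to D: D <- G*F no longer applies, and D = 6.
N = D + 3F + 1  [with D=6, F=5]  = 22
Without intervention: D = G*F  [with G=5, F=5]  = 25; N = D + 3F + 1  [with D=25, F=5]  = 41.
Change = 22 − 41 = -19.

-19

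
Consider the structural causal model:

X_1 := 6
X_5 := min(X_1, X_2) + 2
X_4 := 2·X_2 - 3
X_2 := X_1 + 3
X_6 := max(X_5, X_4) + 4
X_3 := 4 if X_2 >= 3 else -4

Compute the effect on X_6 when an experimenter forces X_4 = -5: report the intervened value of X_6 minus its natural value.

Under do(X_4=-5), the mechanism X_4 := 2·X_2 - 3 is discarded; X_4 is fixed at -5.
X_2 = X_1 + 3  [with X_1=6]  = 9
X_5 = min(X_1, X_2) + 2  [with X_1=6, X_2=9]  = 8
X_6 = max(X_5, X_4) + 4  [with X_5=8, X_4=-5]  = 12
Without intervention: X_2 = X_1 + 3  [with X_1=6]  = 9; X_4 = 2·X_2 - 3  [with X_2=9]  = 15; X_5 = min(X_1, X_2) + 2  [with X_1=6, X_2=9]  = 8; X_6 = max(X_5, X_4) + 4  [with X_5=8, X_4=15]  = 19.
Change = 12 − 19 = -7.

-7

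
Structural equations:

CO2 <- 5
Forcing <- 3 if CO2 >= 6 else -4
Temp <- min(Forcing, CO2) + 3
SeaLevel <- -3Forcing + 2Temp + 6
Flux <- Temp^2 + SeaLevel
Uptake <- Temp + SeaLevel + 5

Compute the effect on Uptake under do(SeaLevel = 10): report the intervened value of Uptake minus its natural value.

Under do(SeaLevel=10), the mechanism SeaLevel <- -3Forcing + 2Temp + 6 is discarded; SeaLevel is fixed at 10.
Forcing = 3 if CO2 >= 6 else -4  [with CO2=5]  = -4
Temp = min(Forcing, CO2) + 3  [with Forcing=-4, CO2=5]  = -1
Uptake = Temp + SeaLevel + 5  [with Temp=-1, SeaLevel=10]  = 14
Without intervention: Forcing = 3 if CO2 >= 6 else -4  [with CO2=5]  = -4; Temp = min(Forcing, CO2) + 3  [with Forcing=-4, CO2=5]  = -1; SeaLevel = -3Forcing + 2Temp + 6  [with Forcing=-4, Temp=-1]  = 16; Uptake = Temp + SeaLevel + 5  [with Temp=-1, SeaLevel=16]  = 20.
Change = 14 − 20 = -6.

-6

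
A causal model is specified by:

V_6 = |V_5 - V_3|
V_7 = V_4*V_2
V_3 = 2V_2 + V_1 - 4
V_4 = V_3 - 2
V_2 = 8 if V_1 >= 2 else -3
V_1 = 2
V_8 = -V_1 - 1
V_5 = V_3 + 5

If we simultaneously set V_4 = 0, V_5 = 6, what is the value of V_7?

Under do(V_4 = 0, V_5 = 6), each intervened variable's structural equation is replaced by its fixed value.
V_2 = 8 if V_1 >= 2 else -3  [with V_1=2]  = 8
V_7 = V_4*V_2  [with V_4=0, V_2=8]  = 0

0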